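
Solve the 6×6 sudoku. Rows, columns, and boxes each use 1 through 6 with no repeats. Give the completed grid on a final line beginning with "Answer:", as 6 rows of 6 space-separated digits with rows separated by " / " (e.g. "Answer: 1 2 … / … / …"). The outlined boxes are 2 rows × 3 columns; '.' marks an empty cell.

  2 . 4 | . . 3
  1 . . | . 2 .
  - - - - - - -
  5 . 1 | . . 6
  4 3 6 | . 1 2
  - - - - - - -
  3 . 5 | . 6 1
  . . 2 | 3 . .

Step 1. [r1c5∈{5}] nothing but 5 survives at r1c5, so r1c5=5.
Step 2. [r6c5∈{4}] only 4 remains possible at r6c5 ⇒ r6c5=4.
Step 3. [r1c2∈{6}] r1c2 has the single candidate 6. So r1c2=6.
Step 4. [r2c4∈{4,6}] row 2 places 6 nowhere but r2c4 ⇒ r2c4=6.
Step 5. [r2c3∈{3}] r2c3 has the single candidate 3 ⇒ r2c3=3.
Step 6. [r3c4∈{4}] only 4 remains possible at r3c4, so r3c4=4.
Step 7. [r6c2∈{1}] r6c2's peers cover all but 1. So r6c2=1.
Step 8. [r1c4∈{1}] nothing but 1 survives at r1c4 ⇒ r1c4=1.
Step 9. [r2c2∈{5}] r2c2's peers cover all but 5. So r2c2=5.
Step 10. [r5c4∈{2}] only 2 remains possible at r5c4. So r5c4=2.
Step 11. [r6c1∈{6}] only 6 remains possible at r6c1. So r6c1=6.
Step 12. [r6c6∈{5}] r6c6 is down to just 5. So r6c6=5.
Step 13. [r5c2∈{4}] r5c2's peers cover all but 4. So r5c2=4.
Step 14. [r3c2∈{2}] r3c2's peers cover all but 2, so r3c2=2.
Step 15. [r3c5∈{3}] r3c5 is down to just 3. So r3c5=3.
Step 16. [r4c4∈{5}] r4c4's peers cover all but 5 ⇒ r4c4=5.
Step 17. [r2c6∈{4}] r2c6's peers cover all but 4. So r2c6=4.

Answer: 2 6 4 1 5 3 / 1 5 3 6 2 4 / 5 2 1 4 3 6 / 4 3 6 5 1 2 / 3 4 5 2 6 1 / 6 1 2 3 4 5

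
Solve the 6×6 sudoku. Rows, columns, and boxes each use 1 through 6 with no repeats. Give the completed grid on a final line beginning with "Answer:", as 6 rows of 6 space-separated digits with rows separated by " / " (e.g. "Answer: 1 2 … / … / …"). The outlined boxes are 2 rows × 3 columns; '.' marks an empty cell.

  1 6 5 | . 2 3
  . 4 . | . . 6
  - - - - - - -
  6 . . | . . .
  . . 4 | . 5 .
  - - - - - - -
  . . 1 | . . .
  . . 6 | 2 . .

Step 1. [r3c2∈{1,2,3,5}] 5 has one home in row 3: r3c2, so r3c2=5.
Step 2. [r6c2∈{3}] only 3 remains possible at r6c2 ⇒ r6c2=3.
Step 3. [r4c4∈{1,3,6}] row 4 places 6 nowhere but r4c4 ⇒ r4c4=6.
Step 4. [r2c5∈{1}] r2c5 has the single candidate 1, so r2c5=1.
Step 5. [r6c5∈{4}] nothing but 4 survives at r6c5 ⇒ r6c5=4.
Step 6. [r3c4∈{1,3,4}] 1 has one home in col 4: r3c4, so r3c4=1.
Step 7. [r5c6∈{5}] r5c6 is down to just 5 ⇒ r5c6=5.
Step 8. [r4c1∈{2,3}] across row 4, 3 lands solely at r4c1. So r4c1=3.
Step 9. [r3c3∈{2}] r3c3's peers cover all but 2 ⇒ r3c3=2.
Step 10. [r2c1∈{2}] nothing but 2 survives at r2c1. So r2c1=2.
Step 11. [r3c5∈{3}] nothing but 3 survives at r3c5. So r3c5=3.
Step 12. [r6c6∈{1}] r6c6's peers cover all but 1. So r6c6=1.
Step 13. [r3c6∈{4}] r3c6's peers cover all but 4, so r3c6=4.
Step 14. [r5c1∈{4}] r5c1 has the single candidate 4 ⇒ r5c1=4.
Step 15. [r5c4∈{3}] nothing but 3 survives at r5c4 ⇒ r5c4=3.
Step 16. [r5c2∈{2}] nothing but 2 survives at r5c2, so r5c2=2.
Step 17. [r4c2∈{1}] r4c2 has the single candidate 1, so r4c2=1.
Step 18. [r6c1∈{5}] r6c1's peers cover all but 5. So r6c1=5.
Step 19. [r2c3∈{3}] r2c3 has the single candidate 3. So r2c3=3.
Step 20. [r1c4∈{4}] r1c4 has the single candidate 4. So r1c4=4.
Step 21. [r2c4∈{5}] nothing but 5 survives at r2c4 ⇒ r2c4=5.
Step 22. [r4c6∈{2}] r4c6 has the single candidate 2 ⇒ r4c6=2.
Step 23. [r5c5∈{6}] only 6 remains possible at r5c5, so r5c5=6.

Answer: 1 6 5 4 2 3 / 2 4 3 5 1 6 / 6 5 2 1 3 4 / 3 1 4 6 5 2 / 4 2 1 3 6 5 / 5 3 6 2 4 1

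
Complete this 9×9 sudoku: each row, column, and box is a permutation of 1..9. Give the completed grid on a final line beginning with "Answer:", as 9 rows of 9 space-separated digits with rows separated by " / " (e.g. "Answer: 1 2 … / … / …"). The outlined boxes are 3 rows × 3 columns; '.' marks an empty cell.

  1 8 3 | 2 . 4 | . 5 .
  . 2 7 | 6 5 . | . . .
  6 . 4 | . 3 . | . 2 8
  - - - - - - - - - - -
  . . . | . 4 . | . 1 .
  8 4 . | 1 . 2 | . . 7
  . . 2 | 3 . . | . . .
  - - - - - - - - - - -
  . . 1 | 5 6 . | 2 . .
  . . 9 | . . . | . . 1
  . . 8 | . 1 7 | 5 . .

Step 1. [r5c5∈{9}] r5c5 has the single candidate 9 ⇒ r5c5=9.
Step 2. [r2c1∈{9}] r2c1's peers cover all but 9, so r2c1=9.
Step 3. [r5c3∈{5,6}] r5c3 is the only open cell in row 5 admitting 5. So r5c3=5.
Step 4. [r6c1∈{7}] r6c1 is down to just 7. So r6c1=7.
Step 5. [r4c1∈{3}] only 3 remains possible at r4c1, so r4c1=3.
Step 6. [r6c5∈{8}] r6c5 is down to just 8, so r6c5=8.
Step 7. [r4c3∈{6}] r4c3's peers cover all but 6. So r4c3=6.
Step 8. [r8c4∈{4,8}] r8c4 is the only open cell in col 4 admitting 8, so r8c4=8.
Step 9. [r9c4∈{4,9}] col 4 places 4 nowhere but r9c4, so r9c4=4.
Step 10. [r8c6∈{3}] r8c6 has the single candidate 3 ⇒ r8c6=3.
Step 11. [r7c8∈{3,4,7,8,9}] in row 7, 8 fits only at r7c8 ⇒ r7c8=8.
Step 12. [r6c6∈{5,6}] r6c6 is the only open cell in col 6 admitting 6 ⇒ r6c6=6.
Step 13. [r8c8∈{4,6,7}] across col 8, 7 lands solely at r8c8. So r8c8=7.
Step 14. [r3c4∈{7,9}] col 4 places 9 nowhere but r3c4. So r3c4=9.
Step 15. [r8c1∈{2,4,5}] in col 1, 5 fits only at r8c1 ⇒ r8c1=5.
Step 16. [r8c7∈{4,6}] in row 8, 4 fits only at r8c7. So r8c7=4.
Step 17. [r6c7∈{9}] nothing but 9 survives at r6c7, so r6c7=9.
Step 18. [r9c8∈{3,6,9}] r9c8 is the only open cell in col 8 admitting 9. So r9c8=9.
Step 19. [r9c9∈{3,6}] 6 has one home in box 9: r9c9 ⇒ r9c9=6.
Step 20. [r1c7∈{6,7}] across row 1, 6 lands solely at r1c7 ⇒ r1c7=6.
Step 21. [r7c9∈{3}] only 3 remains possible at r7c9 ⇒ r7c9=3.
Step 22. [r6c9∈{4,5}] r6c9 is the only open cell in row 6 admitting 5 ⇒ r6c9=5.
Step 23. [r5c7∈{3}] nothing but 3 survives at r5c7, so r5c7=3.
Step 24. [r2c7∈{1}] nothing but 1 survives at r2c7. So r2c7=1.
Step 25. [r2c9∈{4}] r2c9 is down to just 4 ⇒ r2c9=4.
Step 26. [r4c6∈{5}] r4c6's peers cover all but 5 ⇒ r4c6=5.
Step 27. [r5c8∈{6}] r5c8 has the single candidate 6. So r5c8=6.
Step 28. [r1c9∈{9}] r1c9's peers cover all but 9 ⇒ r1c9=9.
Step 29. [r4c2∈{9}] nothing but 9 survives at r4c2 ⇒ r4c2=9.
Step 30. [r6c8∈{4}] r6c8's peers cover all but 4. So r6c8=4.
Step 31. [r9c1∈{2}] r9c1's peers cover all but 2. So r9c1=2.
Step 32. [r7c1∈{4}] r7c1 has the single candidate 4. So r7c1=4.
Step 33. [r4c7∈{8}] r4c7 is down to just 8 ⇒ r4c7=8.
Step 34. [r3c7∈{7}] r3c7 is down to just 7. So r3c7=7.
Step 35. [r3c2∈{5}] r3c2's peers cover all but 5 ⇒ r3c2=5.
Step 36. [r6c2∈{1}] r6c2's peers cover all but 1. So r6c2=1.
Step 37. [r9c2∈{3}] r9c2 is down to just 3. So r9c2=3.
Step 38. [r8c2∈{6}] nothing but 6 survives at r8c2, so r8c2=6.
Step 39. [r7c6∈{9}] r7c6 is down to just 9. So r7c6=9.
Step 40. [r8c5∈{2}] r8c5 has the single candidate 2 ⇒ r8c5=2.
Step 41. [r7c2∈{7}] nothing but 7 survives at r7c2. So r7c2=7.
Step 42. [r3c6∈{1}] nothing but 1 survives at r3c6. So r3c6=1.
Step 43. [r4c9∈{2}] r4c9 has the single candidate 2, so r4c9=2.
Step 44. [r2c6∈{8}] r2c6's peers cover all but 8, so r2c6=8.
Step 45. [r2c8∈{3}] r2c8's peers cover all but 3, so r2c8=3.
Step 46. [r1c5∈{7}] r1c5 has the single candidate 7 ⇒ r1c5=7.
Step 47. [r4c4∈{7}] nothing but 7 survives at r4c4. So r4c4=7.

Answer: 1 8 3 2 7 4 6 5 9 / 9 2 7 6 5 8 1 3 4 / 6 5 4 9 3 1 7 2 8 / 3 9 6 7 4 5 8 1 2 / 8 4 5 1 9 2 3 6 7 / 7 1 2 3 8 6 9 4 5 / 4 7 1 5 6 9 2 8 3 / 5 6 9 8 2 3 4 7 1 / 2 3 8 4 1 7 5 9 6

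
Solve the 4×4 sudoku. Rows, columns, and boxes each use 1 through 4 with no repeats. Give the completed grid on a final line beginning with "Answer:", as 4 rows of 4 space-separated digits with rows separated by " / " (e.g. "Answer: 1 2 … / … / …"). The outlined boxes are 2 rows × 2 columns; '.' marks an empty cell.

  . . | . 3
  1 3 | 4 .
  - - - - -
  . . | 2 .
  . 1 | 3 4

Step 1. [r1c2∈{2,4}] r1c2 is the only open cell in col 2 admitting 2. So r1c2=2.
Step 2. [r3c1∈{3,4}] row 3 places 3 nowhere but r3c1, so r3c1=3.
Step 3. [r3c2∈{4}] r3c2 has the single candidate 4, so r3c2=4.
Step 4. [r2c4∈{2}] nothing but 2 survives at r2c4 ⇒ r2c4=2.
Step 5. [r1c1∈{4}] r1c1 is down to just 4. So r1c1=4.
Step 6. [r4c1∈{2}] r4c1 is down to just 2 ⇒ r4c1=2.
Step 7. [r3c4∈{1}] only 1 remains possible at r3c4. So r3c4=1.
Step 8. [r1c3∈{1}] r1c3's peers cover all but 1 ⇒ r1c3=1.

Answer: 4 2 1 3 / 1 3 4 2 / 3 4 2 1 / 2 1 3 4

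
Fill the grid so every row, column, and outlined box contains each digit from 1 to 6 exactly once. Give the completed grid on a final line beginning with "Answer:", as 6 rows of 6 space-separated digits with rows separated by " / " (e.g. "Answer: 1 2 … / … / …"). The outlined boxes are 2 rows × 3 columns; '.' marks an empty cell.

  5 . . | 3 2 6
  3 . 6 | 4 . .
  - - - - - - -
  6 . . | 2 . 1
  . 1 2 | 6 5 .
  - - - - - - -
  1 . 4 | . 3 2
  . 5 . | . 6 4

Step 1. [r3c2∈{3,4}] in col 2, 3 fits only at r3c2. So r3c2=3.
Step 2. [r3c3∈{5}] only 5 remains possible at r3c3 ⇒ r3c3=5.
Step 3. [r4c1∈{4}] only 4 remains possible at r4c1 ⇒ r4c1=4.
Step 4. [r2c6∈{5}] only 5 remains possible at r2c6 ⇒ r2c6=5.
Step 5. [r2c2∈{2}] only 2 remains possible at r2c2 ⇒ r2c2=2.
Step 6. [r6c1∈{2}] r6c1 has the single candidate 2. So r6c1=2.
Step 7. [r4c6∈{3}] nothing but 3 survives at r4c6. So r4c6=3.
Step 8. [r1c2∈{4}] only 4 remains possible at r1c2 ⇒ r1c2=4.
Step 9. [r2c5∈{1}] nothing but 1 survives at r2c5. So r2c5=1.
Step 10. [r5c4∈{5}] r5c4's peers cover all but 5, so r5c4=5.
Step 11. [r1c3∈{1}] r1c3's peers cover all but 1, so r1c3=1.
Step 12. [r5c2∈{6}] r5c2 is down to just 6, so r5c2=6.
Step 13. [r3c5∈{4}] nothing but 4 survives at r3c5, so r3c5=4.
Step 14. [r6c4∈{1}] nothing but 1 survives at r6c4 ⇒ r6c4=1.
Step 15. [r6c3∈{3}] only 3 remains possible at r6c3. So r6c3=3.

Answer: 5 4 1 3 2 6 / 3 2 6 4 1 5 / 6 3 5 2 4 1 / 4 1 2 6 5 3 / 1 6 4 5 3 2 / 2 5 3 1 6 4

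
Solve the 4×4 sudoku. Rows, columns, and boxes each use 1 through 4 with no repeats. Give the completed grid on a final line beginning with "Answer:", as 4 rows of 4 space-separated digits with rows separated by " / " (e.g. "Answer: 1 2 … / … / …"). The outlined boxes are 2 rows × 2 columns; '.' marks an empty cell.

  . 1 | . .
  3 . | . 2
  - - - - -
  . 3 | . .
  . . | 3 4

Step 1. [r3c1∈{1,2,4}] row 3 places 4 nowhere but r3c1 ⇒ r3c1=4.
Step 2. [r2c3∈{1,4}] 1 has one home in row 2: r2c3. So r2c3=1.
Step 3. [r4c2∈{2}] only 2 remains possible at r4c2. So r4c2=2.
Step 4. [r1c1∈{2}] nothing but 2 survives at r1c1. So r1c1=2.
Step 5. [r3c4∈{1}] only 1 remains possible at r3c4, so r3c4=1.
Step 6. [r1c4∈{3}] only 3 remains possible at r1c4, so r1c4=3.
Step 7. [r4c1∈{1}] r4c1's peers cover all but 1, so r4c1=1.
Step 8. [r1c3∈{4}] r1c3 has the single candidate 4. So r1c3=4.
Step 9. [r2c2∈{4}] r2c2 has the single candidate 4. So r2c2=4.
Step 10. [r3c3∈{2}] r3c3 has the single candidate 2, so r3c3=2.

Answer: 2 1 4 3 / 3 4 1 2 / 4 3 2 1 / 1 2 3 4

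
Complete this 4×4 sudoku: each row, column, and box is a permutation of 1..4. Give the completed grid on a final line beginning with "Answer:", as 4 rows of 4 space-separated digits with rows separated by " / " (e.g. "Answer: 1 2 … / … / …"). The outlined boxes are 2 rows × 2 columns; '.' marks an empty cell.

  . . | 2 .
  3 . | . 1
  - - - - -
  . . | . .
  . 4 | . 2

Step 1. [r4c1∈{1}] r4c1 has the single candidate 1. So r4c1=1.
Step 2. [r3c2∈{2,3}] across col 2, 3 lands solely at r3c2 ⇒ r3c2=3.
Step 3. [r3c4∈{4}] nothing but 4 survives at r3c4. So r3c4=4.
Step 4. [r1c1∈{4}] nothing but 4 survives at r1c1 ⇒ r1c1=4.
Step 5. [r4c3∈{3}] r4c3 has the single candidate 3 ⇒ r4c3=3.
Step 6. [r1c4∈{3}] only 3 remains possible at r1c4. So r1c4=3.
Step 7. [r2c2∈{2}] r2c2's peers cover all but 2 ⇒ r2c2=2.
Step 8. [r3c1∈{2}] r3c1 is down to just 2. So r3c1=2.
Step 9. [r3c3∈{1}] only 1 remains possible at r3c3 ⇒ r3c3=1.
Step 10. [r2c3∈{4}] r2c3 has the single candidate 4. So r2c3=4.
Step 11. [r1c2∈{1}] only 1 remains possible at r1c2 ⇒ r1c2=1.

Answer: 4 1 2 3 / 3 2 4 1 / 2 3 1 4 / 1 4 3 2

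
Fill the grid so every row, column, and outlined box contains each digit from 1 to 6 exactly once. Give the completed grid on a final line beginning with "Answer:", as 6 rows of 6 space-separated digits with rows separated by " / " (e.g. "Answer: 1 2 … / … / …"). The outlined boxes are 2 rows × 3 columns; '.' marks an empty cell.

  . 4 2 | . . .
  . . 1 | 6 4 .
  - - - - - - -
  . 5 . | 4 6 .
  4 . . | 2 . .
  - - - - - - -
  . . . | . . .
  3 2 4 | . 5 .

Step 1. [r1c4∈{1,3,5}] in col 4, 5 fits only at r1c4, so r1c4=5.
Step 2. [r6c4∈{1}] r6c4 has the single candidate 1, so r6c4=1.
Step 3. [r5c6∈{2,3,4,6}] r5c6 is the only open cell in row 5 admitting 4. So r5c6=4.
Step 4. [r3c3∈{3}] nothing but 3 survives at r3c3. So r3c3=3.
Step 5. [r3c6∈{1}] r3c6's peers cover all but 1, so r3c6=1.
Step 6. [r1c6∈{3}] only 3 remains possible at r1c6, so r1c6=3.
Step 7. [r5c1∈{1,5,6}] 1 has one home in col 1: r5c1, so r5c1=1.
Step 8. [r4c3∈{6}] nothing but 6 survives at r4c3, so r4c3=6.
Step 9. [r4c5∈{3}] r4c5 has the single candidate 3, so r4c5=3.
Step 10. [r4c6∈{5}] r4c6 has the single candidate 5 ⇒ r4c6=5.
Step 11. [r4c2∈{1}] nothing but 1 survives at r4c2, so r4c2=1.
Step 12. [r5c2∈{6}] nothing but 6 survives at r5c2 ⇒ r5c2=6.
Step 13. [r5c3∈{5}] r5c3 has the single candidate 5, so r5c3=5.
Step 14. [r5c4∈{3}] r5c4 has the single candidate 3, so r5c4=3.
Step 15. [r6c6∈{6}] r6c6 is down to just 6 ⇒ r6c6=6.
Step 16. [r5c5∈{2}] only 2 remains possible at r5c5, so r5c5=2.
Step 17. [r1c5∈{1}] r1c5 is down to just 1 ⇒ r1c5=1.
Step 18. [r1c1∈{6}] r1c1 has the single candidate 6 ⇒ r1c1=6.
Step 19. [r2c6∈{2}] r2c6 has the single candidate 2 ⇒ r2c6=2.
Step 20. [r3c1∈{2}] r3c1's peers cover all but 2. So r3c1=2.
Step 21. [r2c2∈{3}] r2c2 is down to just 3. So r2c2=3.
Step 22. [r2c1∈{5}] only 5 remains possible at r2c1, so r2c1=5.

Answer: 6 4 2 5 1 3 / 5 3 1 6 4 2 / 2 5 3 4 6 1 / 4 1 6 2 3 5 / 1 6 5 3 2 4 / 3 2 4 1 5 6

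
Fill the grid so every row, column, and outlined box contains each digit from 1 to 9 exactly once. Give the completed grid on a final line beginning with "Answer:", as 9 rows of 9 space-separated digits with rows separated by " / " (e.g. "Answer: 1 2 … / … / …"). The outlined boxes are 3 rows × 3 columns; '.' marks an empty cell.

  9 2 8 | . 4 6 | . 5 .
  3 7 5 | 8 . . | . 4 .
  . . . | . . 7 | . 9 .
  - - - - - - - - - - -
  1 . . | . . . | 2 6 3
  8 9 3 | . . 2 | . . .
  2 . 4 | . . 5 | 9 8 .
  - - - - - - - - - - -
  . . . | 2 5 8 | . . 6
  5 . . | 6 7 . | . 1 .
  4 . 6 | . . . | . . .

Step 1. [r5c8∈{7}] r5c8 is down to just 7, so r5c8=7.
Step 2. [r6c9∈{1}] nothing but 1 survives at r6c9 ⇒ r6c9=1.
Step 3. [r7c8∈{3}] r7c8 has the single candidate 3 ⇒ r7c8=3.
Step 4. [r8c6∈{3,4,9}] r8c6 is the only open cell in box 8 admitting 4, so r8c6=4.
Step 5. [r8c7∈{8}] r8c7 is down to just 8. So r8c7=8.
Step 6. [r9c6∈{1,3,9}] r9c6 is the only open cell in col 6 admitting 3. So r9c6=3.
Step 7. [r2c6∈{1,9}] 1 has one home in col 6: r2c6, so r2c6=1.
Step 8. [r1c4∈{3}] r1c4 has the single candidate 3. So r1c4=3.
Step 9. [r2c9∈{2}] r2c9 has the single candidate 2, so r2c9=2.
Step 10. [r5c9∈{4,5}] in col 9, 4 fits only at r5c9 ⇒ r5c9=4.
Step 11. [r7c3∈{1,7,9}] 9 has one home in row 7: r7c3, so r7c3=9.
Step 12. [r9c9∈{5,7,9}] r9c9 is the only open cell in col 9 admitting 5 ⇒ r9c9=5.
Step 13. [r3c1∈{6}] only 6 remains possible at r3c1, so r3c1=6.
Step 14. [r5c5∈{1,6}] across row 5, 6 lands solely at r5c5. So r5c5=6.
Step 15. [r9c5∈{1,9}] 1 has one home in col 5: r9c5. So r9c5=1.
Step 16. [r4c6∈{9}] nothing but 9 survives at r4c6, so r4c6=9.
Step 17. [r9c7∈{7}] r9c7 is down to just 7, so r9c7=7.
Step 18. [r3c3∈{1}] only 1 remains possible at r3c3, so r3c3=1.
Step 19. [r6c4∈{7}] r6c4's peers cover all but 7, so r6c4=7.
Step 20. [r3c9∈{8}] r3c9's peers cover all but 8, so r3c9=8.
Step 21. [r4c2∈{5}] r4c2's peers cover all but 5, so r4c2=5.
Step 22. [r7c2∈{1}] r7c2 is down to just 1. So r7c2=1.
Step 23. [r3c7∈{3}] r3c7's peers cover all but 3 ⇒ r3c7=3.
Step 24. [r3c5∈{2}] r3c5 is down to just 2 ⇒ r3c5=2.
Step 25. [r7c1∈{7}] r7c1 is down to just 7. So r7c1=7.
Step 26. [r1c9∈{7}] nothing but 7 survives at r1c9, so r1c9=7.
Step 27. [r4c4∈{4}] r4c4 is down to just 4, so r4c4=4.
Step 28. [r7c7∈{4}] r7c7 is down to just 4 ⇒ r7c7=4.
Step 29. [r5c4∈{1}] nothing but 1 survives at r5c4, so r5c4=1.
Step 30. [r8c9∈{9}] r8c9 has the single candidate 9, so r8c9=9.
Step 31. [r8c3∈{2}] r8c3 is down to just 2, so r8c3=2.
Step 32. [r3c2∈{4}] r3c2's peers cover all but 4. So r3c2=4.
Step 33. [r5c7∈{5}] only 5 remains possible at r5c7, so r5c7=5.
Step 34. [r9c8∈{2}] r9c8 is down to just 2 ⇒ r9c8=2.
Step 35. [r2c7∈{6}] r2c7 is down to just 6. So r2c7=6.
Step 36. [r6c5∈{3}] r6c5 is down to just 3, so r6c5=3.
Step 37. [r9c2∈{8}] r9c2 has the single candidate 8, so r9c2=8.
Step 38. [r2c5∈{9}] only 9 remains possible at r2c5, so r2c5=9.
Step 39. [r8c2∈{3}] r8c2 has the single candidate 3. So r8c2=3.
Step 40. [r3c4∈{5}] only 5 remains possible at r3c4. So r3c4=5.
Step 41. [r4c5∈{8}] r4c5 is down to just 8 ⇒ r4c5=8.
Step 42. [r1c7∈{1}] r1c7 has the single candidate 1 ⇒ r1c7=1.
Step 43. [r4c3∈{7}] nothing but 7 survives at r4c3. So r4c3=7.
Step 44. [r9c4∈{9}] r9c4 is down to just 9 ⇒ r9c4=9.
Step 45. [r6c2∈{6}] only 6 remains possible at r6c2 ⇒ r6c2=6.

Answer: 9 2 8 3 4 6 1 5 7 / 3 7 5 8 9 1 6 4 2 / 6 4 1 5 2 7 3 9 8 / 1 5 7 4 8 9 2 6 3 / 8 9 3 1 6 2 5 7 4 / 2 6 4 7 3 5 9 8 1 / 7 1 9 2 5 8 4 3 6 / 5 3 2 6 7 4 8 1 9 / 4 8 6 9 1 3 7 2 5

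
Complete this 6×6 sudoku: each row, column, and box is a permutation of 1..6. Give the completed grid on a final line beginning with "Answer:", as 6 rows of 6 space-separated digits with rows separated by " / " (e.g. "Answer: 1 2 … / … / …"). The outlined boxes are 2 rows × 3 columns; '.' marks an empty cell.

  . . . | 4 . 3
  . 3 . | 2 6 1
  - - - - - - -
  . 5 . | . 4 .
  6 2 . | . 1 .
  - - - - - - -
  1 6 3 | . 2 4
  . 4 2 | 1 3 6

Step 1. [r1c5∈{5}] r1c5 has the single candidate 5 ⇒ r1c5=5.
Step 2. [r4c4∈{3,5}] r4c4 is the only open cell in row 4 admitting 3, so r4c4=3.
Step 3. [r2c3∈{4,5}] in col 3, 5 fits only at r2c3, so r2c3=5.
Step 4. [r1c3∈{1,6}] in row 1, 6 fits only at r1c3 ⇒ r1c3=6.
Step 5. [r6c1∈{5}] r6c1's peers cover all but 5. So r6c1=5.
Step 6. [r3c1∈{3}] r3c1 has the single candidate 3, so r3c1=3.
Step 7. [r4c6∈{5}] r4c6's peers cover all but 5, so r4c6=5.
Step 8. [r4c3∈{4}] r4c3 is down to just 4 ⇒ r4c3=4.
Step 9. [r1c2∈{1}] only 1 remains possible at r1c2 ⇒ r1c2=1.
Step 10. [r1c1∈{2}] only 2 remains possible at r1c1. So r1c1=2.
Step 11. [r3c6∈{2}] nothing but 2 survives at r3c6 ⇒ r3c6=2.
Step 12. [r3c3∈{1}] r3c3's peers cover all but 1 ⇒ r3c3=1.
Step 13. [r3c4∈{6}] r3c4's peers cover all but 6. So r3c4=6.
Step 14. [r2c1∈{4}] nothing but 4 survives at r2c1 ⇒ r2c1=4.
Step 15. [r5c4∈{5}] nothing but 5 survives at r5c4. So r5c4=5.

Answer: 2 1 6 4 5 3 / 4 3 5 2 6 1 / 3 5 1 6 4 2 / 6 2 4 3 1 5 / 1 6 3 5 2 4 / 5 4 2 1 3 6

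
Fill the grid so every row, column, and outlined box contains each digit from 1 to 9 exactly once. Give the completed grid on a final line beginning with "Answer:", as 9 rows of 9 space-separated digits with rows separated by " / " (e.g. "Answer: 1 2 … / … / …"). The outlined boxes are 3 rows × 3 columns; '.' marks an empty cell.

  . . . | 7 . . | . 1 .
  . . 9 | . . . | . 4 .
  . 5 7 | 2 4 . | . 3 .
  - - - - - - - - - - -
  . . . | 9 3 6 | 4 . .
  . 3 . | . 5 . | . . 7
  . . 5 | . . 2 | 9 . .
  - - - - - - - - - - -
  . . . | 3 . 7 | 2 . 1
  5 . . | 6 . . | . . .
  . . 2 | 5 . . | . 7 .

Step 1. [r5c1∈{1,2,4,6,8,9}] across row 5, 9 lands solely at r5c1. So r5c1=9.
Step 2. [r8c2∈{1,4,7,8,9}] in row 8, 7 fits only at r8c2, so r8c2=7.
Step 3. [r5c7∈{1,6,8}] col 7 places 1 nowhere but r5c7, so r5c7=1.
Step 4. [r6c9∈{3,6,8}] row 6 places 3 nowhere but r6c9, so r6c9=3.
Step 5. [r7c8∈{5,6,8,9}] r7c8 is the only open cell in row 7 admitting 5, so r7c8=5.
Step 6. [r8c8∈{8,9}] across col 8, 9 lands solely at r8c8. So r8c8=9.
Step 7. [r4c1∈{1,2,7,8}] r4c1 is the only open cell in row 4 admitting 7. So r4c1=7.
Step 8. [r4c2∈{1,2,8}] 2 has one home in box 4: r4c2, so r4c2=2.
Step 9. [r4c8∈{8}] only 8 remains possible at r4c8. So r4c8=8.
Step 10. [r4c3∈{1}] r4c3 has the single candidate 1 ⇒ r4c3=1.
Step 11. [r6c8∈{6}] only 6 remains possible at r6c8, so r6c8=6.
Step 12. [r5c3∈{4,6,8}] across row 5, 6 lands solely at r5c3, so r5c3=6.
Step 13. [r2c7∈{5,6,7,8}] in row 2, 7 fits only at r2c7. So r2c7=7.
Step 14. [r1c7∈{5,6,8}] 5 has one home in col 7: r1c7 ⇒ r1c7=5.
Step 15. [r2c6∈{1,3,5,8}] row 2 places 5 nowhere but r2c6, so r2c6=5.
Step 16. [r2c1∈{1,2,3,6,8}] 3 has one home in row 2: r2c1. So r2c1=3.
Step 17. [r1c1∈{2,4,6,8}] 2 has one home in col 1: r1c1 ⇒ r1c1=2.
Step 18. [r9c7∈{3,6,8}] in row 9, 3 fits only at r9c7, so r9c7=3.
Step 19. [r9c9∈{4,6,8}] box 9 places 6 nowhere but r9c9 ⇒ r9c9=6.
Step 20. [r8c7∈{8}] r8c7 is down to just 8. So r8c7=8.
Step 21. [r8c9∈{4}] r8c9's peers cover all but 4, so r8c9=4.
Step 22. [r9c6∈{1,4,8,9}] 4 has one home in box 8: r9c6 ⇒ r9c6=4.
Step 23. [r5c6∈{8}] nothing but 8 survives at r5c6 ⇒ r5c6=8.
Step 24. [r2c4∈{1,8}] 8 has one home in col 4: r2c4, so r2c4=8.
Step 25. [r8c6∈{1}] r8c6 is down to just 1, so r8c6=1.
Step 26. [r3c1∈{1,6,8}] in row 3, 1 fits only at r3c1, so r3c1=1.
Step 27. [r9c1∈{8}] nothing but 8 survives at r9c1. So r9c1=8.
Step 28. [r3c6∈{9}] r3c6 is down to just 9. So r3c6=9.
Step 29. [r6c1∈{4}] only 4 remains possible at r6c1 ⇒ r6c1=4.
Step 30. [r2c2∈{6}] r2c2's peers cover all but 6 ⇒ r2c2=6.
Step 31. [r1c3∈{4,8}] across col 3, 8 lands solely at r1c3, so r1c3=8.
Step 32. [r9c5∈{9}] r9c5 is down to just 9. So r9c5=9.
Step 33. [r1c2∈{4}] r1c2 has the single candidate 4 ⇒ r1c2=4.
Step 34. [r2c5∈{1}] r2c5 is down to just 1, so r2c5=1.
Step 35. [r6c2∈{8}] r6c2 is down to just 8, so r6c2=8.
Step 36. [r7c2∈{9}] r7c2 is down to just 9. So r7c2=9.
Step 37. [r3c9∈{8}] nothing but 8 survives at r3c9 ⇒ r3c9=8.
Step 38. [r8c5∈{2}] nothing but 2 survives at r8c5, so r8c5=2.
Step 39. [r5c4∈{4}] r5c4's peers cover all but 4, so r5c4=4.
Step 40. [r2c9∈{2}] only 2 remains possible at r2c9, so r2c9=2.
Step 41. [r1c5∈{6}] nothing but 6 survives at r1c5, so r1c5=6.
Step 42. [r3c7∈{6}] r3c7 has the single candidate 6 ⇒ r3c7=6.
Step 43. [r7c5∈{8}] only 8 remains possible at r7c5 ⇒ r7c5=8.
Step 44. [r1c9∈{9}] r1c9's peers cover all but 9. So r1c9=9.
Step 45. [r9c2∈{1}] nothing but 1 survives at r9c2. So r9c2=1.
Step 46. [r7c1∈{6}] r7c1 is down to just 6. So r7c1=6.
Step 47. [r6c4∈{1}] r6c4's peers cover all but 1 ⇒ r6c4=1.
Step 48. [r7c3∈{4}] nothing but 4 survives at r7c3. So r7c3=4.
Step 49. [r4c9∈{5}] only 5 remains possible at r4c9, so r4c9=5.
Step 50. [r5c8∈{2}] r5c8 is down to just 2. So r5c8=2.
Step 51. [r1c6∈{3}] r1c6 is down to just 3, so r1c6=3.
Step 52. [r6c5∈{7}] r6c5's peers cover all but 7, so r6c5=7.
Step 53. [r8c3∈{3}] r8c3's peers cover all but 3. So r8c3=3.

Answer: 2 4 8 7 6 3 5 1 9 / 3 6 9 8 1 5 7 4 2 / 1 5 7 2 4 9 6 3 8 / 7 2 1 9 3 6 4 8 5 / 9 3 6 4 5 8 1 2 7 / 4 8 5 1 7 2 9 6 3 / 6 9 4 3 8 7 2 5 1 / 5 7 3 6 2 1 8 9 4 / 8 1 2 5 9 4 3 7 6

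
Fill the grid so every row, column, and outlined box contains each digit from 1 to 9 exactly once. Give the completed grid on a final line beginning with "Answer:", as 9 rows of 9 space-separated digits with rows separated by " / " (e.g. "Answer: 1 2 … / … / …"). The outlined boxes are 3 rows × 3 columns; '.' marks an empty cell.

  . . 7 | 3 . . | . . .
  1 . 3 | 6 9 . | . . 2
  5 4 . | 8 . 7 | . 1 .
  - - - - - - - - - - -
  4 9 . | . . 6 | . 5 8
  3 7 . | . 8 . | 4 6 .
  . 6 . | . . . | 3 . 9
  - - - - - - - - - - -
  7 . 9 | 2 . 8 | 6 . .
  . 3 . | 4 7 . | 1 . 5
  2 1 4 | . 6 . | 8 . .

Step 1. [r7c5∈{1,3,5}] r7c5 is the only open cell in row 7 admitting 1. So r7c5=1.
Step 2. [r3c5∈{2}] r3c5's peers cover all but 2 ⇒ r3c5=2.
Step 3. [r9c6∈{3,5,9}] 3 has one home in col 6: r9c6, so r9c6=3.
Step 4. [r1c1∈{6,8,9}] across col 1, 9 lands solely at r1c1. So r1c1=9.
Step 5. [r1c6∈{1,4,5}] row 1 places 1 nowhere but r1c6 ⇒ r1c6=1.
Step 6. [r8c6∈{9}] nothing but 9 survives at r8c6, so r8c6=9.
Step 7. [r4c7∈{2,7}] col 7 places 2 nowhere but r4c7 ⇒ r4c7=2.
Step 8. [r6c8∈{7}] r6c8 has the single candidate 7, so r6c8=7.
Step 9. [r4c3∈{1}] only 1 remains possible at r4c3, so r4c3=1.
Step 10. [r9c4∈{5}] r9c4 is down to just 5. So r9c4=5.
Step 11. [r2c2∈{8}] nothing but 8 survives at r2c2 ⇒ r2c2=8.
Step 12. [r2c8∈{4}] nothing but 4 survives at r2c8, so r2c8=4.
Step 13. [r2c6∈{5}] nothing but 5 survives at r2c6, so r2c6=5.
Step 14. [r6c6∈{2,4}] in col 6, 4 fits only at r6c6, so r6c6=4.
Step 15. [r6c3∈{2,5,8}] across row 6, 2 lands solely at r6c3 ⇒ r6c3=2.
Step 16. [r3c3∈{6}] r3c3's peers cover all but 6 ⇒ r3c3=6.
Step 17. [r3c9∈{3}] only 3 remains possible at r3c9, so r3c9=3.
Step 18. [r8c3∈{8}] r8c3 is down to just 8 ⇒ r8c3=8.
Step 19. [r6c4∈{1}] only 1 remains possible at r6c4 ⇒ r6c4=1.
Step 20. [r1c2∈{2}] r1c2 is down to just 2 ⇒ r1c2=2.
Step 21. [r3c7∈{9}] nothing but 9 survives at r3c7, so r3c7=9.
Step 22. [r6c5∈{5}] r6c5 is down to just 5. So r6c5=5.
Step 23. [r9c9∈{7}] r9c9 has the single candidate 7, so r9c9=7.
Step 24. [r4c5∈{3}] r4c5 has the single candidate 3 ⇒ r4c5=3.
Step 25. [r1c8∈{8}] only 8 remains possible at r1c8. So r1c8=8.
Step 26. [r1c5∈{4}] r1c5 is down to just 4 ⇒ r1c5=4.
Step 27. [r7c8∈{3}] r7c8's peers cover all but 3 ⇒ r7c8=3.
Step 28. [r1c7∈{5}] r1c7's peers cover all but 5. So r1c7=5.
Step 29. [r5c3∈{5}] r5c3 has the single candidate 5, so r5c3=5.
Step 30. [r2c7∈{7}] nothing but 7 survives at r2c7, so r2c7=7.
Step 31. [r5c4∈{9}] r5c4 is down to just 9. So r5c4=9.
Step 32. [r6c1∈{8}] nothing but 8 survives at r6c1 ⇒ r6c1=8.
Step 33. [r8c1∈{6}] r8c1's peers cover all but 6, so r8c1=6.
Step 34. [r1c9∈{6}] nothing but 6 survives at r1c9, so r1c9=6.
Step 35. [r7c2∈{5}] r7c2's peers cover all but 5. So r7c2=5.
Step 36. [r5c9∈{1}] r5c9 has the single candidate 1, so r5c9=1.
Step 37. [r5c6∈{2}] only 2 remains possible at r5c6 ⇒ r5c6=2.
Step 38. [r8c8∈{2}] r8c8 has the single candidate 2, so r8c8=2.
Step 39. [r4c4∈{7}] r4c4 is down to just 7 ⇒ r4c4=7.
Step 40. [r7c9∈{4}] r7c9's peers cover all but 4. So r7c9=4.
Step 41. [r9c8∈{9}] only 9 remains possible at r9c8 ⇒ r9c8=9.

Answer: 9 2 7 3 4 1 5 8 6 / 1 8 3 6 9 5 7 4 2 / 5 4 6 8 2 7 9 1 3 / 4 9 1 7 3 6 2 5 8 / 3 7 5 9 8 2 4 6 1 / 8 6 2 1 5 4 3 7 9 / 7 5 9 2 1 8 6 3 4 / 6 3 8 4 7 9 1 2 5 / 2 1 4 5 6 3 8 9 7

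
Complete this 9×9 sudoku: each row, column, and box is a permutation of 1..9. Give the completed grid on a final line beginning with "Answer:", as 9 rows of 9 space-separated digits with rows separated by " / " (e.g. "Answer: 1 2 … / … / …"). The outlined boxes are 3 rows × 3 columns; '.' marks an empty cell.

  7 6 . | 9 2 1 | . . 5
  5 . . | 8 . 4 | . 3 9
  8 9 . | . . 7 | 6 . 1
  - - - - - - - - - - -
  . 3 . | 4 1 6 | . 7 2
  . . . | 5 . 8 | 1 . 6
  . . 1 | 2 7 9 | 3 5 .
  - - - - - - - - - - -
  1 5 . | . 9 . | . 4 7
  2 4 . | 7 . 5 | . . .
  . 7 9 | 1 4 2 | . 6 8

Step 1. [r3c3∈{2,3,4}] in row 3, 4 fits only at r3c3, so r3c3=4.
Step 2. [r7c3∈{3,6,8}] row 7 places 8 nowhere but r7c3 ⇒ r7c3=8.
Step 3. [r2c3∈{2}] nothing but 2 survives at r2c3 ⇒ r2c3=2.
Step 4. [r5c8∈{9}] r5c8 is down to just 9 ⇒ r5c8=9.
Step 5. [r5c5∈{3}] r5c5 has the single candidate 3. So r5c5=3.
Step 6. [r7c4∈{3,6}] 6 has one home in row 7: r7c4, so r7c4=6.
Step 7. [r1c3∈{3}] r1c3's peers cover all but 3, so r1c3=3.
Step 8. [r1c7∈{4,8}] row 1 places 4 nowhere but r1c7, so r1c7=4.
Step 9. [r6c1∈{4,6}] r6c1 is the only open cell in row 6 admitting 6. So r6c1=6.
Step 10. [r4c3∈{5}] r4c3 has the single candidate 5. So r4c3=5.
Step 11. [r3c4∈{3}] r3c4 has the single candidate 3. So r3c4=3.
Step 12. [r8c9∈{3}] r8c9's peers cover all but 3, so r8c9=3.
Step 13. [r5c2∈{2}] r5c2 is down to just 2, so r5c2=2.
Step 14. [r9c1∈{3}] r9c1 is down to just 3 ⇒ r9c1=3.
Step 15. [r7c7∈{2}] only 2 remains possible at r7c7 ⇒ r7c7=2.
Step 16. [r6c9∈{4}] r6c9's peers cover all but 4. So r6c9=4.
Step 17. [r3c8∈{2}] nothing but 2 survives at r3c8, so r3c8=2.
Step 18. [r8c5∈{8}] nothing but 8 survives at r8c5, so r8c5=8.
Step 19. [r2c5∈{6}] nothing but 6 survives at r2c5. So r2c5=6.
Step 20. [r1c8∈{8}] only 8 remains possible at r1c8. So r1c8=8.
Step 21. [r9c7∈{5}] r9c7's peers cover all but 5, so r9c7=5.
Step 22. [r8c8∈{1}] only 1 remains possible at r8c8 ⇒ r8c8=1.
Step 23. [r4c1∈{9}] nothing but 9 survives at r4c1 ⇒ r4c1=9.
Step 24. [r6c2∈{8}] r6c2 has the single candidate 8 ⇒ r6c2=8.
Step 25. [r8c3∈{6}] r8c3's peers cover all but 6. So r8c3=6.
Step 26. [r7c6∈{3}] r7c6's peers cover all but 3, so r7c6=3.
Step 27. [r5c3∈{7}] nothing but 7 survives at r5c3 ⇒ r5c3=7.
Step 28. [r8c7∈{9}] r8c7's peers cover all but 9 ⇒ r8c7=9.
Step 29. [r2c2∈{1}] r2c2's peers cover all but 1. So r2c2=1.
Step 30. [r3c5∈{5}] nothing but 5 survives at r3c5. So r3c5=5.
Step 31. [r2c7∈{7}] only 7 remains possible at r2c7. So r2c7=7.
Step 32. [r5c1∈{4}] r5c1 is down to just 4, so r5c1=4.
Step 33. [r4c7∈{8}] nothing but 8 survives at r4c7. So r4c7=8.

Answer: 7 6 3 9 2 1 4 8 5 / 5 1 2 8 6 4 7 3 9 / 8 9 4 3 5 7 6 2 1 / 9 3 5 4 1 6 8 7 2 / 4 2 7 5 3 8 1 9 6 / 6 8 1 2 7 9 3 5 4 / 1 5 8 6 9 3 2 4 7 / 2 4 6 7 8 5 9 1 3 / 3 7 9 1 4 2 5 6 8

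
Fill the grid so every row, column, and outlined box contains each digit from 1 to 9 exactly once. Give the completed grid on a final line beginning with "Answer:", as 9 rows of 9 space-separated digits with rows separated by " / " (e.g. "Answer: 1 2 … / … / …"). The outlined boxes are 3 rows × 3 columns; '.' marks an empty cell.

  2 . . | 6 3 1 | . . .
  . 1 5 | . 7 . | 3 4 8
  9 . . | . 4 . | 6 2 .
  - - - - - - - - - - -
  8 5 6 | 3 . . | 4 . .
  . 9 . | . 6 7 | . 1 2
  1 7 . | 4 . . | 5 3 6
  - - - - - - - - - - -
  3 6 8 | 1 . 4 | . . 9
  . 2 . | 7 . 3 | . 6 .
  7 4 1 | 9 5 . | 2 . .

Step 1. [r4c8∈{7,9}] 9 has one home in box 6: r4c8 ⇒ r4c8=9.
Step 2. [r4c6∈{2}] nothing but 2 survives at r4c6, so r4c6=2.
Step 3. [r8c5∈{8}] r8c5 is down to just 8 ⇒ r8c5=8.
Step 4. [r7c8∈{5,7}] 5 has one home in row 7: r7c8 ⇒ r7c8=5.
Step 5. [r1c8∈{7}] r1c8's peers cover all but 7. So r1c8=7.
Step 6. [r3c6∈{5,8}] in col 6, 5 fits only at r3c6, so r3c6=5.
Step 7. [r3c2∈{3,8}] across col 2, 3 lands solely at r3c2 ⇒ r3c2=3.
Step 8. [r6c6∈{8,9}] r6c6 is the only open cell in row 6 admitting 8, so r6c6=8.
Step 9. [r3c9∈{1}] only 1 remains possible at r3c9, so r3c9=1.
Step 10. [r5c1∈{4}] r5c1's peers cover all but 4, so r5c1=4.
Step 11. [r1c3∈{4}] r1c3 is down to just 4 ⇒ r1c3=4.
Step 12. [r6c3∈{2}] r6c3 has the single candidate 2. So r6c3=2.
Step 13. [r2c4∈{2}] r2c4 is down to just 2. So r2c4=2.
Step 14. [r9c9∈{3}] r9c9 has the single candidate 3 ⇒ r9c9=3.
Step 15. [r3c3∈{7}] nothing but 7 survives at r3c3 ⇒ r3c3=7.
Step 16. [r9c8∈{8}] r9c8 has the single candidate 8 ⇒ r9c8=8.
Step 17. [r8c3∈{9}] r8c3's peers cover all but 9, so r8c3=9.
Step 18. [r8c7∈{1}] r8c7 is down to just 1, so r8c7=1.
Step 19. [r7c7∈{7}] only 7 remains possible at r7c7, so r7c7=7.
Step 20. [r9c6∈{6}] r9c6 has the single candidate 6. So r9c6=6.
Step 21. [r5c7∈{8}] r5c7 has the single candidate 8 ⇒ r5c7=8.
Step 22. [r1c2∈{8}] r1c2 has the single candidate 8. So r1c2=8.
Step 23. [r5c3∈{3}] r5c3 is down to just 3, so r5c3=3.
Step 24. [r8c9∈{4}] r8c9 has the single candidate 4, so r8c9=4.
Step 25. [r4c5∈{1}] r4c5 is down to just 1 ⇒ r4c5=1.
Step 26. [r1c9∈{5}] only 5 remains possible at r1c9. So r1c9=5.
Step 27. [r2c1∈{6}] r2c1's peers cover all but 6, so r2c1=6.
Step 28. [r8c1∈{5}] nothing but 5 survives at r8c1 ⇒ r8c1=5.
Step 29. [r2c6∈{9}] r2c6 is down to just 9 ⇒ r2c6=9.
Step 30. [r4c9∈{7}] r4c9 has the single candidate 7. So r4c9=7.
Step 31. [r6c5∈{9}] r6c5's peers cover all but 9 ⇒ r6c5=9.
Step 32. [r3c4∈{8}] r3c4 is down to just 8 ⇒ r3c4=8.
Step 33. [r5c4∈{5}] r5c4's peers cover all but 5. So r5c4=5.
Step 34. [r1c7∈{9}] r1c7 has the single candidate 9 ⇒ r1c7=9.
Step 35. [r7c5∈{2}] only 2 remains possible at r7c5, so r7c5=2.

Answer: 2 8 4 6 3 1 9 7 5 / 6 1 5 2 7 9 3 4 8 / 9 3 7 8 4 5 6 2 1 / 8 5 6 3 1 2 4 9 7 / 4 9 3 5 6 7 8 1 2 / 1 7 2 4 9 8 5 3 6 / 3 6 8 1 2 4 7 5 9 / 5 2 9 7 8 3 1 6 4 / 7 4 1 9 5 6 2 8 3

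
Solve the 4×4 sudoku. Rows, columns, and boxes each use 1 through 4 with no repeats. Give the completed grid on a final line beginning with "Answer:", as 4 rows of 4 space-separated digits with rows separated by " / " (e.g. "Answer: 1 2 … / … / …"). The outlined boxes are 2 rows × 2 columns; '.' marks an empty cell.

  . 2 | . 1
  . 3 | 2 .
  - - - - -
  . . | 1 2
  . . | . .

Step 1. [r1c1∈{4}] r1c1 is down to just 4. So r1c1=4.
Step 2. [r4c3∈{3,4}] r4c3 is the only open cell in col 3 admitting 4. So r4c3=4.
Step 3. [r4c1∈{1,2,3}] across row 4, 2 lands solely at r4c1. So r4c1=2.
Step 4. [r2c4∈{4}] only 4 remains possible at r2c4. So r2c4=4.
Step 5. [r1c3∈{3}] r1c3 has the single candidate 3, so r1c3=3.
Step 6. [r4c2∈{1}] r4c2's peers cover all but 1 ⇒ r4c2=1.
Step 7. [r2c1∈{1}] nothing but 1 survives at r2c1. So r2c1=1.
Step 8. [r3c2∈{4}] r3c2 has the single candidate 4. So r3c2=4.
Step 9. [r3c1∈{3}] r3c1 is down to just 3 ⇒ r3c1=3.
Step 10. [r4c4∈{3}] nothing but 3 survives at r4c4, so r4c4=3.

Answer: 4 2 3 1 / 1 3 2 4 / 3 4 1 2 / 2 1 4 3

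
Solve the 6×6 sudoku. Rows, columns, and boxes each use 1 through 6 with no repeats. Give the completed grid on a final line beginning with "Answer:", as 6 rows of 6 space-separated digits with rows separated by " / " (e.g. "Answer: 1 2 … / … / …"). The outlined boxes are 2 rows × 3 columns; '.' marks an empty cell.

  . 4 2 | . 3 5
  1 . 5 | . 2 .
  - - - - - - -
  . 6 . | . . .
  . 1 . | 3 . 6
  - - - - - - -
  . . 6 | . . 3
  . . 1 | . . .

Step 1. [r4c1∈{2,4,5}] in row 4, 2 fits only at r4c1, so r4c1=2.
Step 2. [r3c1∈{3,4,5}] r3c1 is the only open cell in box 3 admitting 5, so r3c1=5.
Step 3. [r3c6∈{1,2,4}] 1 has one home in col 6: r3c6 ⇒ r3c6=1.
Step 4. [r3c5∈{4}] r3c5 has the single candidate 4 ⇒ r3c5=4.
Step 5. [r6c6∈{2,4}] r6c6 is the only open cell in col 6 admitting 2, so r6c6=2.
Step 6. [r2c4∈{4,6}] row 2 places 6 nowhere but r2c4. So r2c4=6.
Step 7. [r5c5∈{1,5}] 1 has one home in col 5: r5c5 ⇒ r5c5=1.
Step 8. [r6c1∈{3,4}] col 1 places 3 nowhere but r6c1 ⇒ r6c1=3.
Step 9. [r6c2∈{5}] r6c2 is down to just 5 ⇒ r6c2=5.
Step 10. [r5c4∈{4,5}] in row 5, 5 fits only at r5c4 ⇒ r5c4=5.
Step 11. [r2c6∈{4}] r2c6 is down to just 4 ⇒ r2c6=4.
Step 12. [r3c3∈{3}] nothing but 3 survives at r3c3 ⇒ r3c3=3.
Step 13. [r6c5∈{6}] r6c5's peers cover all but 6 ⇒ r6c5=6.
Step 14. [r1c1∈{6}] nothing but 6 survives at r1c1 ⇒ r1c1=6.
Step 15. [r2c2∈{3}] nothing but 3 survives at r2c2. So r2c2=3.
Step 16. [r5c1∈{4}] r5c1 has the single candidate 4. So r5c1=4.
Step 17. [r3c4∈{2}] r3c4 is down to just 2 ⇒ r3c4=2.
Step 18. [r4c5∈{5}] r4c5 is down to just 5. So r4c5=5.
Step 19. [r5c2∈{2}] r5c2 has the single candidate 2 ⇒ r5c2=2.
Step 20. [r1c4∈{1}] r1c4 has the single candidate 1. So r1c4=1.
Step 21. [r6c4∈{4}] r6c4 is down to just 4. So r6c4=4.
Step 22. [r4c3∈{4}] nothing but 4 survives at r4c3 ⇒ r4c3=4.

Answer: 6 4 2 1 3 5 / 1 3 5 6 2 4 / 5 6 3 2 4 1 / 2 1 4 3 5 6 / 4 2 6 5 1 3 / 3 5 1 4 6 2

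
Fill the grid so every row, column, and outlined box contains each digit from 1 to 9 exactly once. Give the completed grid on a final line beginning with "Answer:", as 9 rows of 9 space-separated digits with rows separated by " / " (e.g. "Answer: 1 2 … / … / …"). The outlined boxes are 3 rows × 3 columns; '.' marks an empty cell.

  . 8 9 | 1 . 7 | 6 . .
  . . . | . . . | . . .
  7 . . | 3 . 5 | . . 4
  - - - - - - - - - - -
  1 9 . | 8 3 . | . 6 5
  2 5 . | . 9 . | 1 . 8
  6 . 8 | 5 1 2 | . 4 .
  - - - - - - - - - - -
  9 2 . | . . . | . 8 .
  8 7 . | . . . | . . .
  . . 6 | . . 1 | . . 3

Step 1. [r1c9∈{2}] r1c9's peers cover all but 2, so r1c9=2.
Step 2. [r1c5∈{4}] r1c5 is down to just 4. So r1c5=4.
Step 3. [r5c4∈{4,6,7}] in box 5, 7 fits only at r5c4 ⇒ r5c4=7.
Step 4. [r9c2∈{4}] r9c2 is down to just 4. So r9c2=4.
Step 5. [r9c1∈{5}] r9c1 has the single candidate 5. So r9c1=5.
Step 6. [r2c3∈{1,2,3,4,5}] 5 has one home in col 3: r2c3. So r2c3=5.
Step 7. [r2c6∈{6,8,9}] col 6 places 8 nowhere but r2c6, so r2c6=8.
Step 8. [r8c6∈{3,4,6,9}] 9 has one home in col 6: r8c6, so r8c6=9.
Step 9. [r9c4∈{2}] r9c4 has the single candidate 2. So r9c4=2.
Step 10. [r2c4∈{6,9}] across col 4, 9 lands solely at r2c4. So r2c4=9.
Step 11. [r5c8∈{3}] r5c8 is down to just 3 ⇒ r5c8=3.
Step 12. [r8c8∈{1,2,5}] across col 8, 2 lands solely at r8c8 ⇒ r8c8=2.
Step 13. [r4c6∈{4}] only 4 remains possible at r4c6 ⇒ r4c6=4.
Step 14. [r2c7∈{3,7}] in col 7, 3 fits only at r2c7, so r2c7=3.
Step 15. [r7c6∈{3,6}] col 6 places 3 nowhere but r7c6 ⇒ r7c6=3.
Step 16. [r7c3∈{1}] only 1 remains possible at r7c3 ⇒ r7c3=1.
Step 17. [r6c9∈{7,9}] 9 has one home in col 9: r6c9. So r6c9=9.
Step 18. [r6c7∈{7}] r6c7 has the single candidate 7. So r6c7=7.
Step 19. [r2c5∈{2,6}] r2c5 is the only open cell in row 2 admitting 2 ⇒ r2c5=2.
Step 20. [r3c5∈{6}] r3c5 is down to just 6, so r3c5=6.
Step 21. [r9c7∈{9}] r9c7 is down to just 9 ⇒ r9c7=9.
Step 22. [r9c8∈{7}] nothing but 7 survives at r9c8. So r9c8=7.
Step 23. [r2c8∈{1}] nothing but 1 survives at r2c8, so r2c8=1.
Step 24. [r7c9∈{6}] only 6 remains possible at r7c9. So r7c9=6.
Step 25. [r7c4∈{4}] r7c4 is down to just 4, so r7c4=4.
Step 26. [r7c7∈{5}] r7c7 has the single candidate 5. So r7c7=5.
Step 27. [r3c7∈{8}] r3c7 has the single candidate 8 ⇒ r3c7=8.
Step 28. [r4c3∈{7}] r4c3 is down to just 7. So r4c3=7.
Step 29. [r5c6∈{6}] r5c6 has the single candidate 6. So r5c6=6.
Step 30. [r9c5∈{8}] r9c5 is down to just 8 ⇒ r9c5=8.
Step 31. [r1c1∈{3}] r1c1's peers cover all but 3 ⇒ r1c1=3.
Step 32. [r3c2∈{1}] r3c2 is down to just 1. So r3c2=1.
Step 33. [r1c8∈{5}] r1c8's peers cover all but 5. So r1c8=5.
Step 34. [r2c1∈{4}] only 4 remains possible at r2c1. So r2c1=4.
Step 35. [r6c2∈{3}] r6c2's peers cover all but 3 ⇒ r6c2=3.
Step 36. [r8c5∈{5}] r8c5 has the single candidate 5. So r8c5=5.
Step 37. [r7c5∈{7}] r7c5 has the single candidate 7 ⇒ r7c5=7.
Step 38. [r3c3∈{2}] r3c3's peers cover all but 2 ⇒ r3c3=2.
Step 39. [r2c2∈{6}] only 6 remains possible at r2c2 ⇒ r2c2=6.
Step 40. [r8c7∈{4}] r8c7 has the single candidate 4, so r8c7=4.
Step 41. [r3c8∈{9}] r3c8's peers cover all but 9. So r3c8=9.
Step 42. [r2c9∈{7}] r2c9 has the single candidate 7 ⇒ r2c9=7.
Step 43. [r8c3∈{3}] r8c3's peers cover all but 3 ⇒ r8c3=3.
Step 44. [r5c3∈{4}] only 4 remains possible at r5c3. So r5c3=4.
Step 45. [r8c9∈{1}] r8c9 has the single candidate 1 ⇒ r8c9=1.
Step 46. [r4c7∈{2}] r4c7 is down to just 2, so r4c7=2.
Step 47. [r8c4∈{6}] nothing but 6 survives at r8c4 ⇒ r8c4=6.

Answer: 3 8 9 1 4 7 6 5 2 / 4 6 5 9 2 8 3 1 7 / 7 1 2 3 6 5 8 9 4 / 1 9 7 8 3 4 2 6 5 / 2 5 4 7 9 6 1 3 8 / 6 3 8 5 1 2 7 4 9 / 9 2 1 4 7 3 5 8 6 / 8 7 3 6 5 9 4 2 1 / 5 4 6 2 8 1 9 7 3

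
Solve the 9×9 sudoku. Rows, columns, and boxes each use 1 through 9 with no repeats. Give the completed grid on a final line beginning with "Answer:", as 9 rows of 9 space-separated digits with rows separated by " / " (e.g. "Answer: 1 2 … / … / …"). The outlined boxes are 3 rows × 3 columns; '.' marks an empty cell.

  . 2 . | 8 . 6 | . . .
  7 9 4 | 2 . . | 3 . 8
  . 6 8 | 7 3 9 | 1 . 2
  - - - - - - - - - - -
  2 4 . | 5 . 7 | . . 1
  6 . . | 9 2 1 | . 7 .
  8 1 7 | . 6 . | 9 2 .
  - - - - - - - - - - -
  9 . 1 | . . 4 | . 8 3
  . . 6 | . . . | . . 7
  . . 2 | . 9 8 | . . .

Step 1. [r3c8∈{4,5}] 4 has one home in row 3: r3c8, so r3c8=4.
Step 2. [r9c9∈{4,5,6}] in col 9, 6 fits only at r9c9. So r9c9=6.
Step 3. [r2c6∈{5}] nothing but 5 survives at r2c6. So r2c6=5.
Step 4. [r6c9∈{4,5}] 5 has one home in row 6: r6c9. So r6c9=5.
Step 5. [r3c1∈{5}] only 5 remains possible at r3c1 ⇒ r3c1=5.
Step 6. [r1c3∈{3}] r1c3 is down to just 3, so r1c3=3.
Step 7. [r9c2∈{3,5,7}] r9c2 is the only open cell in row 9 admitting 7 ⇒ r9c2=7.
Step 8. [r7c2∈{5}] r7c2's peers cover all but 5 ⇒ r7c2=5.
Step 9. [r8c5∈{1,5}] r8c5 is the only open cell in col 5 admitting 5, so r8c5=5.
Step 10. [r5c7∈{4,8}] r5c7 is the only open cell in row 5 admitting 8 ⇒ r5c7=8.
Step 11. [r6c6∈{3}] r6c6 has the single candidate 3. So r6c6=3.
Step 12. [r8c8∈{1,9}] in row 8, 9 fits only at r8c8 ⇒ r8c8=9.
Step 13. [r8c4∈{1,3}] 1 has one home in row 8: r8c4 ⇒ r8c4=1.
Step 14. [r1c8∈{5}] nothing but 5 survives at r1c8. So r1c8=5.
Step 15. [r8c2∈{3,8}] box 7 has a naked pair {3,4} at r8c1 and r9c1. So r8c2≠3.
Step 16. [r8c1∈{3,4}] 3 has one home in row 8: r8c1. So r8c1=3.
Step 17. [r8c7∈{2,4}] 4 has one home in row 8: r8c7, so r8c7=4.
Step 18. [r1c1∈{1}] r1c1's peers cover all but 1, so r1c1=1.
Step 19. [r4c8∈{3,6}] row 4 places 3 nowhere but r4c8. So r4c8=3.
Step 20. [r7c4∈{6}] r7c4's peers cover all but 6 ⇒ r7c4=6.
Step 21. [r8c6∈{2}] r8c6 has the single candidate 2, so r8c6=2.
Step 22. [r1c9∈{9}] r1c9's peers cover all but 9, so r1c9=9.
Step 23. [r9c8∈{1}] r9c8's peers cover all but 1. So r9c8=1.
Step 24. [r9c1∈{4}] r9c1's peers cover all but 4, so r9c1=4.
Step 25. [r2c5∈{1}] nothing but 1 survives at r2c5. So r2c5=1.
Step 26. [r9c7∈{5}] only 5 remains possible at r9c7 ⇒ r9c7=5.
Step 27. [r5c9∈{4}] r5c9 is down to just 4, so r5c9=4.
Step 28. [r4c3∈{9}] r4c3 is down to just 9. So r4c3=9.
Step 29. [r1c7∈{7}] only 7 remains possible at r1c7. So r1c7=7.
Step 30. [r9c4∈{3}] r9c4's peers cover all but 3, so r9c4=3.
Step 31. [r7c7∈{2}] r7c7 is down to just 2, so r7c7=2.
Step 32. [r7c5∈{7}] r7c5 has the single candidate 7 ⇒ r7c5=7.
Step 33. [r5c3∈{5}] r5c3 is down to just 5 ⇒ r5c3=5.
Step 34. [r1c5∈{4}] r1c5 is down to just 4, so r1c5=4.
Step 35. [r4c7∈{6}] r4c7 has the single candidate 6 ⇒ r4c7=6.
Step 36. [r8c2∈{8}] only 8 remains possible at r8c2, so r8c2=8.
Step 37. [r2c8∈{6}] r2c8's peers cover all but 6. So r2c8=6.
Step 38. [r4c5∈{8}] r4c5's peers cover all but 8, so r4c5=8.
Step 39. [r5c2∈{3}] only 3 remains possible at r5c2, so r5c2=3.
Step 40. [r6c4∈{4}] only 4 remains possible at r6c4. So r6c4=4.

Answer: 1 2 3 8 4 6 7 5 9 / 7 9 4 2 1 5 3 6 8 / 5 6 8 7 3 9 1 4 2 / 2 4 9 5 8 7 6 3 1 / 6 3 5 9 2 1 8 7 4 / 8 1 7 4 6 3 9 2 5 / 9 5 1 6 7 4 2 8 3 / 3 8 6 1 5 2 4 9 7 / 4 7 2 3 9 8 5 1 6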